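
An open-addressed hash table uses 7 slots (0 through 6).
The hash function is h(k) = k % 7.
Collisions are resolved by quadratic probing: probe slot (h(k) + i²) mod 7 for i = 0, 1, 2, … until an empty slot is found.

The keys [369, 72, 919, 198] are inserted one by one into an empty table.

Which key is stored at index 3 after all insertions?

369: h=5 → slot 5
72: h=2 → slot 2
919: h=2, probe 2,3 → slot 3
198: h=2, probe 2,3,6 → slot 6
Table: [-, -, 72, 919, -, 369, 198]

919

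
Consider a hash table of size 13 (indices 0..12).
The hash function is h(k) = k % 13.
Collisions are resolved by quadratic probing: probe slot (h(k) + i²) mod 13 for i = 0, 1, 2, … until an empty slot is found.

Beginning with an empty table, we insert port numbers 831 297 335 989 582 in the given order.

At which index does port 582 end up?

6

831 hashes to 12; slot 12 is free → place at 12.
297 hashes to 11; slot 11 is free → place at 11.
335 hashes to 10; slot 10 is free → place at 10.
989 hashes to 1; slot 1 is free → place at 1.
582 hashes to 10; 10,11,1 taken → place at 6.
Table: [_, 989, _, _, _, _, 582, _, _, _, 335, 297, 831]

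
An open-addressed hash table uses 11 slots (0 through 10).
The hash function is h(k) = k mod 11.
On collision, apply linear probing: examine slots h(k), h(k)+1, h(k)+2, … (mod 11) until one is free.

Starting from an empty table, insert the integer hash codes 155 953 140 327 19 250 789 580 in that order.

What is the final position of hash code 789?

2

155 hashes to 1; slot 1 is free -> place at 1.
953 hashes to 7; slot 7 is free -> place at 7.
140 hashes to 8; slot 8 is free -> place at 8.
327 hashes to 8; 8 taken -> place at 9.
19 hashes to 8; 8,9 taken -> place at 10.
250 hashes to 8; 8,9,10 taken -> place at 0.
789 hashes to 8; 8,9,10,0,1 taken -> place at 2.
580 hashes to 8; 8,9,10,0,1,2 taken -> place at 3.
Table: [250, 155, 789, 580, -, -, -, 953, 140, 327, 19]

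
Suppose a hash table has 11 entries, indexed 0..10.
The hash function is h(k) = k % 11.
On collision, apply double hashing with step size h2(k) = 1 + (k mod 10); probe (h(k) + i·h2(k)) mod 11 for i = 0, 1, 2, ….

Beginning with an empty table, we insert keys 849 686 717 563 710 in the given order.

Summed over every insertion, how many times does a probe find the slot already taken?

849 hashes to 2; slot 2 is free => place at 2.
686 hashes to 4; slot 4 is free => place at 4.
717 hashes to 2, h2=8; 2 taken => place at 10.
563 hashes to 2, h2=4; 2 taken => place at 6.
710 hashes to 6, h2=1; 6 taken => place at 7.
Table: [-, -, 849, -, 686, -, 563, 710, -, -, 717]

3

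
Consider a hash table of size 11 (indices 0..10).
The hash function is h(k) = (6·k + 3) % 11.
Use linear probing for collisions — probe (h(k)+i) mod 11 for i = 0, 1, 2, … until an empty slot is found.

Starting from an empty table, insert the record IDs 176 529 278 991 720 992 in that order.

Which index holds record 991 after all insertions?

176: h=3 -> slot 3
529: h=9 -> slot 9
278: h=10 -> slot 10
991: h=9, probe 9,10,0 -> slot 0
720: h=0, probe 0,1 -> slot 1
992: h=4 -> slot 4
Table: [991, 720, -, 176, 992, -, -, -, -, 529, 278]

0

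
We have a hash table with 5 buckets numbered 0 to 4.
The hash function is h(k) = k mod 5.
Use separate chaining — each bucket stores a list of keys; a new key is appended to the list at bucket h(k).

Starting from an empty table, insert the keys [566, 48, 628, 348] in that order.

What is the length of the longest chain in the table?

566 -> bucket 1
48 -> bucket 3
628 -> bucket 3 (collision)
348 -> bucket 3 (collision)
Final buckets:
0: .
1: 566
2: .
3: 48 -> 628 -> 348
4: .

3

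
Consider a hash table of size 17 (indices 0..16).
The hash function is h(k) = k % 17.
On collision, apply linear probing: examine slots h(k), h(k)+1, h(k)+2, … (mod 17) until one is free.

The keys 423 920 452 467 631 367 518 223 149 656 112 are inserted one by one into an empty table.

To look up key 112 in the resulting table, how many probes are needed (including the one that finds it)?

5

423: h=15 -> slot 15
920: h=2 -> slot 2
452: h=10 -> slot 10
467: h=8 -> slot 8
631: h=2, probe 2,3 -> slot 3
367: h=10, probe 10,11 -> slot 11
518: h=8, probe 8,9 -> slot 9
223: h=2, probe 2,3,4 -> slot 4
149: h=13 -> slot 13
656: h=10, probe 10,11,12 -> slot 12
112: h=10, probe 10,11,12,13,14 -> slot 14
Table: [-, -, 920, 631, 223, -, -, -, 467, 518, 452, 367, 656, 149, 112, 423, -]
Lookup 112: h=10, probe 10,11,12,13,14 → found at 14.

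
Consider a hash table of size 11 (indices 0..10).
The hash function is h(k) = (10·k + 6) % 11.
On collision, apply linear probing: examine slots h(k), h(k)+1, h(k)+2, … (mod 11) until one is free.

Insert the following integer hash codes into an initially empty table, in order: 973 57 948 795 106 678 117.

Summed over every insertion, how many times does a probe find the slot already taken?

973 hashes to 1; slot 1 is free => place at 1.
57 hashes to 4; slot 4 is free => place at 4.
948 hashes to 4; 4 taken => place at 5.
795 hashes to 3; slot 3 is free => place at 3.
106 hashes to 10; slot 10 is free => place at 10.
678 hashes to 10; 10 taken => place at 0.
117 hashes to 10; 10,0,1 taken => place at 2.
Table: [678, 973, 117, 795, 57, 948, -, -, -, -, 106]

5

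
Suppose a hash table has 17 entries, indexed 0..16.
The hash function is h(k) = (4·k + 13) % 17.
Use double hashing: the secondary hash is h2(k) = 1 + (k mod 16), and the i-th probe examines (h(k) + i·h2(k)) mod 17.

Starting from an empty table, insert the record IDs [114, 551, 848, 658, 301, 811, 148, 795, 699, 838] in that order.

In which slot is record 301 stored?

4

114 hashes to 10; slot 10 is free => place at 10.
551 hashes to 7; slot 7 is free => place at 7.
848 hashes to 5; slot 5 is free => place at 5.
658 hashes to 10, h2=3; 10 taken => place at 13.
301 hashes to 10, h2=14; 10,7 taken => place at 4.
811 hashes to 10, h2=12; 10,5 taken => place at 0.
148 hashes to 10, h2=5; 10 taken => place at 15.
795 hashes to 14; slot 14 is free => place at 14.
699 hashes to 4, h2=12; 4 taken => place at 16.
838 hashes to 16, h2=7; 16 taken => place at 6.
Table: [811, ., ., ., 301, 848, 838, 551, ., ., 114, ., ., 658, 795, 148, 699]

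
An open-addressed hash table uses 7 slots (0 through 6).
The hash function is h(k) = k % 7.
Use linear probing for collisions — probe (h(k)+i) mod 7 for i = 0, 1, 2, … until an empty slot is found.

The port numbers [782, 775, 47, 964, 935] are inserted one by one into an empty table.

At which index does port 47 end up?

0

782: h=5 → slot 5
775: h=5, probe 5,6 → slot 6
47: h=5, probe 5,6,0 → slot 0
964: h=5, probe 5,6,0,1 → slot 1
935: h=4 → slot 4
Table: [47, 964, -, -, 935, 782, 775]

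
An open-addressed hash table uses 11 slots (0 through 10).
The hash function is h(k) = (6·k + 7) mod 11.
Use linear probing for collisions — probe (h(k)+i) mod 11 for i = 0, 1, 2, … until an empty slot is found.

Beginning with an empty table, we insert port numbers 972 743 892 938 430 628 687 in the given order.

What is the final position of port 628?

5

972 hashes to 9; slot 9 is free -> place at 9.
743 hashes to 10; slot 10 is free -> place at 10.
892 hashes to 2; slot 2 is free -> place at 2.
938 hashes to 3; slot 3 is free -> place at 3.
430 hashes to 2; 2,3 taken -> place at 4.
628 hashes to 2; 2,3,4 taken -> place at 5.
687 hashes to 4; 4,5 taken -> place at 6.
Table: [—, —, 892, 938, 430, 628, 687, —, —, 972, 743]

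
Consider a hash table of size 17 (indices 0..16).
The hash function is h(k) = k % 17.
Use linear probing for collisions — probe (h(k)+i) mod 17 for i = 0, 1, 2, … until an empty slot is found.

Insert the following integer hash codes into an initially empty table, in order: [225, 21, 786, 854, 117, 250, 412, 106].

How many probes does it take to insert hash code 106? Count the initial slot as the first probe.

6

225 hashes to 4; slot 4 is free → place at 4.
21 hashes to 4; 4 taken → place at 5.
786 hashes to 4; 4,5 taken → place at 6.
854 hashes to 4; 4,5,6 taken → place at 7.
117 hashes to 15; slot 15 is free → place at 15.
250 hashes to 12; slot 12 is free → place at 12.
412 hashes to 4; 4,5,6,7 taken → place at 8.
106 hashes to 4; 4,5,6,7,8 taken → place at 9.
Table: [∅, ∅, ∅, ∅, 225, 21, 786, 854, 412, 106, ∅, ∅, 250, ∅, ∅, 117, ∅]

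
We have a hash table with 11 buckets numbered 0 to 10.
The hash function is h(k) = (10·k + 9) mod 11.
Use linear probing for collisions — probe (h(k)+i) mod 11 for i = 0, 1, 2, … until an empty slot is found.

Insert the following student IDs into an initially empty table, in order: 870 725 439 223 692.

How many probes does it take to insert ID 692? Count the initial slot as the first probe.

3

870: h=8 => slot 8
725: h=10 => slot 10
439: h=10, probe 10,0 => slot 0
223: h=6 => slot 6
692: h=10, probe 10,0,1 => slot 1
Table: [439, 692, —, —, —, —, 223, —, 870, —, 725]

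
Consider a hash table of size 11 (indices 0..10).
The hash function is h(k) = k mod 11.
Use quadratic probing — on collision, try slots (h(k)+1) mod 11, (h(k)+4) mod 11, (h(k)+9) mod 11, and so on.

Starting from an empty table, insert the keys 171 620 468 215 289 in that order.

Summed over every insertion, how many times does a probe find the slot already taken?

3

Insert 171: h=6, slot 6 empty => index 6.
Insert 620: h=4, slot 4 empty => index 4.
Insert 468: h=6, slot 6 occupied => index 7.
Insert 215: h=6, slots 6,7 occupied => index 10.
Insert 289: h=3, slot 3 empty => index 3.
Table: [., ., ., 289, 620, ., 171, 468, ., ., 215]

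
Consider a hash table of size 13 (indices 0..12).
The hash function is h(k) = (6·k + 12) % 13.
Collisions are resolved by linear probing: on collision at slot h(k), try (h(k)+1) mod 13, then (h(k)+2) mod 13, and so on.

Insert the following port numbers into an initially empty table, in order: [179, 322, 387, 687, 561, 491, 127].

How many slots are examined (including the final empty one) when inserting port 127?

179 hashes to 7; slot 7 is free => place at 7.
322 hashes to 7; 7 taken => place at 8.
387 hashes to 7; 7,8 taken => place at 9.
687 hashes to 0; slot 0 is free => place at 0.
561 hashes to 11; slot 11 is free => place at 11.
491 hashes to 7; 7,8,9 taken => place at 10.
127 hashes to 7; 7,8,9,10,11 taken => place at 12.
Table: [687, —, —, —, —, —, —, 179, 322, 387, 491, 561, 127]

6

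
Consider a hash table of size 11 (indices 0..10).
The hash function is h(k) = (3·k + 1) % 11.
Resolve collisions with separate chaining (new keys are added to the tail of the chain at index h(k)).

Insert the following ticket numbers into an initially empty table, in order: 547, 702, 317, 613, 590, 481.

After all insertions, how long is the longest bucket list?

3

547 → bucket 3
702 → bucket 6
317 → bucket 6 (collision)
613 → bucket 3 (collision)
590 → bucket 0
481 → bucket 3 (collision)
Final buckets:
0: 590
1: _
2: _
3: 547 -> 613 -> 481
4: _
5: _
6: 702 -> 317
7: _
8: _
9: _
10: _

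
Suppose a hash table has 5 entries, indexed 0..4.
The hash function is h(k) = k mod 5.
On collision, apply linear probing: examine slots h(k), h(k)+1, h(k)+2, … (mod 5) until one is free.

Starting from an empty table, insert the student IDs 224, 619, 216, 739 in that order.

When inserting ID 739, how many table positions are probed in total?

Insert 224: h=4, slot 4 empty → index 4.
Insert 619: h=4, slot 4 occupied → index 0.
Insert 216: h=1, slot 1 empty → index 1.
Insert 739: h=4, slots 4,0,1 occupied → index 2.
Table: [619, 216, 739, _, 224]

4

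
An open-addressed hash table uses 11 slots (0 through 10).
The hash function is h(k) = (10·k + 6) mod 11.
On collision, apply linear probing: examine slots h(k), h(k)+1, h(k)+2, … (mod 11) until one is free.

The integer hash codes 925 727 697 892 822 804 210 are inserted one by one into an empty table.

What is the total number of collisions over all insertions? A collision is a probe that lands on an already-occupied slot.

925: h=5 -> slot 5
727: h=5, probe 5,6 -> slot 6
697: h=2 -> slot 2
892: h=5, probe 5,6,7 -> slot 7
822: h=9 -> slot 9
804: h=5, probe 5,6,7,8 -> slot 8
210: h=5, probe 5,6,7,8,9,10 -> slot 10
Table: [∅, ∅, 697, ∅, ∅, 925, 727, 892, 804, 822, 210]

11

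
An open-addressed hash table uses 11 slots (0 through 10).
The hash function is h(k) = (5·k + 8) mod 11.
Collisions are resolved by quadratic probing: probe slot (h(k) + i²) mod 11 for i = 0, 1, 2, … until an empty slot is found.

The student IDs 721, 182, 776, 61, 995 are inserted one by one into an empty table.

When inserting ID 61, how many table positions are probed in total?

4

Insert 721: h=5, slot 5 empty → index 5.
Insert 182: h=5, slot 5 occupied → index 6.
Insert 776: h=5, slots 5,6 occupied → index 9.
Insert 61: h=5, slots 5,6,9 occupied → index 3.
Insert 995: h=0, slot 0 empty → index 0.
Table: [995, _, _, 61, _, 721, 182, _, _, 776, _]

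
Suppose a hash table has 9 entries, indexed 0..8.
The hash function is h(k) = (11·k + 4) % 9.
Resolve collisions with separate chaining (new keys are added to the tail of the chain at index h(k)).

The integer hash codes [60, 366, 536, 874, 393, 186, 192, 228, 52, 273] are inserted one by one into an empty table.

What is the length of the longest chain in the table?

4

Insert 60: h=7, bucket 7 empty → new chain.
Insert 366: h=7, bucket 7 nonempty → append to chain.
Insert 536: h=5, bucket 5 empty → new chain.
Insert 874: h=6, bucket 6 empty → new chain.
Insert 393: h=7, bucket 7 nonempty → append to chain.
Insert 186: h=7, bucket 7 nonempty → append to chain.
Insert 192: h=1, bucket 1 empty → new chain.
Insert 228: h=1, bucket 1 nonempty → append to chain.
Insert 52: h=0, bucket 0 empty → new chain.
Insert 273: h=1, bucket 1 nonempty → append to chain.
Final buckets:
0: 52
1: 192 -> 228 -> 273
2: _
3: _
4: _
5: 536
6: 874
7: 60 -> 366 -> 393 -> 186
8: _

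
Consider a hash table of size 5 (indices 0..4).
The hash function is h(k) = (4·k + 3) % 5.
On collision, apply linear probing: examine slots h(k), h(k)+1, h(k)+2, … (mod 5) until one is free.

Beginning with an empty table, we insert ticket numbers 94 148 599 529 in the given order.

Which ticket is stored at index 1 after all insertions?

599

94 hashes to 4; slot 4 is free → place at 4.
148 hashes to 0; slot 0 is free → place at 0.
599 hashes to 4; 4,0 taken → place at 1.
529 hashes to 4; 4,0,1 taken → place at 2.
Table: [148, 599, 529, -, 94]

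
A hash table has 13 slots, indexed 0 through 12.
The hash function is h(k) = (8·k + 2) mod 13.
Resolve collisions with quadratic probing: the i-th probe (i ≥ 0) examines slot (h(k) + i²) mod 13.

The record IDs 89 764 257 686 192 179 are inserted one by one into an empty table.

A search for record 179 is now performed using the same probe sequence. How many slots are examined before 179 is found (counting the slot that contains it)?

5

Insert 89: h=12, slot 12 empty -> index 12.
Insert 764: h=4, slot 4 empty -> index 4.
Insert 257: h=4, slot 4 occupied -> index 5.
Insert 686: h=4, slots 4,5 occupied -> index 8.
Insert 192: h=4, slots 4,5,8 occupied -> index 0.
Insert 179: h=4, slots 4,5,8,0 occupied -> index 7.
Table: [192, _, _, _, 764, 257, _, 179, 686, _, _, _, 89]
Lookup 179: h=4, probe 4,5,8,0,7 → found at 7.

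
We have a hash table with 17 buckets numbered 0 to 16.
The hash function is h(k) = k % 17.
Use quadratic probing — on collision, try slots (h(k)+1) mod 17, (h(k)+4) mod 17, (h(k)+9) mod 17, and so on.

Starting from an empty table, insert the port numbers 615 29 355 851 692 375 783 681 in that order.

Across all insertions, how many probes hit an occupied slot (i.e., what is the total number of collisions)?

615: h=3 -> slot 3
29: h=12 -> slot 12
355: h=15 -> slot 15
851: h=1 -> slot 1
692: h=12, probe 12,13 -> slot 13
375: h=1, probe 1,2 -> slot 2
783: h=1, probe 1,2,5 -> slot 5
681: h=1, probe 1,2,5,10 -> slot 10
Table: [—, 851, 375, 615, —, 783, —, —, —, —, 681, —, 29, 692, —, 355, —]

7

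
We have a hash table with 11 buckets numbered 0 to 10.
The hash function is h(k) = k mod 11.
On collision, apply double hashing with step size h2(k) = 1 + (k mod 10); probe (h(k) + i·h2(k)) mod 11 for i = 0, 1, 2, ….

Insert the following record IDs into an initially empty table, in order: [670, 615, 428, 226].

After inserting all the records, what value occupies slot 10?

Insert 670: h=10, slot 10 empty => index 10.
Insert 615: h=10, h2=6, slot 10 occupied => index 5.
Insert 428: h=10, h2=9, slot 10 occupied => index 8.
Insert 226: h=6, slot 6 empty => index 6.
Table: [—, —, —, —, —, 615, 226, —, 428, —, 670]

670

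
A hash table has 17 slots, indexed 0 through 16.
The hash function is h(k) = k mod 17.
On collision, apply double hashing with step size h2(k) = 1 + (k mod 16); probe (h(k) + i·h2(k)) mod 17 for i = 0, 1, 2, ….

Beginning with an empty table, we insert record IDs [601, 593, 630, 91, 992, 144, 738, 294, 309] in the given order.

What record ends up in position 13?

91

601 hashes to 6; slot 6 is free → place at 6.
593 hashes to 15; slot 15 is free → place at 15.
630 hashes to 1; slot 1 is free → place at 1.
91 hashes to 6, h2=12; 6,1 taken → place at 13.
992 hashes to 6, h2=1; 6 taken → place at 7.
144 hashes to 8; slot 8 is free → place at 8.
738 hashes to 7, h2=3; 7 taken → place at 10.
294 hashes to 5; slot 5 is free → place at 5.
309 hashes to 3; slot 3 is free → place at 3.
Table: [-, 630, -, 309, -, 294, 601, 992, 144, -, 738, -, -, 91, -, 593, -]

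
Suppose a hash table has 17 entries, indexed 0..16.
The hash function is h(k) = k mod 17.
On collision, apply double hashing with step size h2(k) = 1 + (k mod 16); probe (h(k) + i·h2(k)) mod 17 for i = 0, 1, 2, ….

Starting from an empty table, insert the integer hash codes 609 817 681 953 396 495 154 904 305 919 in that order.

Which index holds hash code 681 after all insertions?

11

609: h=14 -> slot 14
817: h=1 -> slot 1
681: h=1, h2=10, probe 1,11 -> slot 11
953: h=1, h2=10, probe 1,11,4 -> slot 4
396: h=5 -> slot 5
495: h=2 -> slot 2
154: h=1, h2=11, probe 1,12 -> slot 12
904: h=3 -> slot 3
305: h=16 -> slot 16
919: h=1, h2=8, probe 1,9 -> slot 9
Table: [_, 817, 495, 904, 953, 396, _, _, _, 919, _, 681, 154, _, 609, _, 305]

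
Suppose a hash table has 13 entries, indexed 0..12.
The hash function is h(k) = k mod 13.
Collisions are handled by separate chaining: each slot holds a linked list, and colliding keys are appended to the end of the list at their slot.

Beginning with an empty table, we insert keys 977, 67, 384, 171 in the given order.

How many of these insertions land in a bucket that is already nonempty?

2

Insert 977: h=2, bucket 2 empty -> new chain.
Insert 67: h=2, bucket 2 nonempty -> append to chain.
Insert 384: h=7, bucket 7 empty -> new chain.
Insert 171: h=2, bucket 2 nonempty -> append to chain.
Final buckets:
0: —
1: —
2: 977 -> 67 -> 171
3: —
4: —
5: —
6: —
7: 384
8: —
9: —
10: —
11: —
12: —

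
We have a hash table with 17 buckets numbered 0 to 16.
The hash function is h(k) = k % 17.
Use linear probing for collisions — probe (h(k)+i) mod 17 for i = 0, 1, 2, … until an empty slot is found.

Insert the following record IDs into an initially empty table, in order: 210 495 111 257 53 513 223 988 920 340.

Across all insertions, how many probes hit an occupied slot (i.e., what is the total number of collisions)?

Insert 210: h=6, slot 6 empty -> index 6.
Insert 495: h=2, slot 2 empty -> index 2.
Insert 111: h=9, slot 9 empty -> index 9.
Insert 257: h=2, slot 2 occupied -> index 3.
Insert 53: h=2, slots 2,3 occupied -> index 4.
Insert 513: h=3, slots 3,4 occupied -> index 5.
Insert 223: h=2, slots 2,3,4,5,6 occupied -> index 7.
Insert 988: h=2, slots 2,3,4,5,6,7 occupied -> index 8.
Insert 920: h=2, slots 2,3,4,5,6,7,8,9 occupied -> index 10.
Insert 340: h=0, slot 0 empty -> index 0.
Table: [340, ∅, 495, 257, 53, 513, 210, 223, 988, 111, 920, ∅, ∅, ∅, ∅, ∅, ∅]

24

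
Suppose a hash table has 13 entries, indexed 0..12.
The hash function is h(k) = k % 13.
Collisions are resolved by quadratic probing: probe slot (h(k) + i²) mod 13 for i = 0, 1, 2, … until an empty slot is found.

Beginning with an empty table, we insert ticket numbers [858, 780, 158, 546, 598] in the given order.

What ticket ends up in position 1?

858: h=0 => slot 0
780: h=0, probe 0,1 => slot 1
158: h=2 => slot 2
546: h=0, probe 0,1,4 => slot 4
598: h=0, probe 0,1,4,9 => slot 9
Table: [858, 780, 158, ∅, 546, ∅, ∅, ∅, ∅, 598, ∅, ∅, ∅]

780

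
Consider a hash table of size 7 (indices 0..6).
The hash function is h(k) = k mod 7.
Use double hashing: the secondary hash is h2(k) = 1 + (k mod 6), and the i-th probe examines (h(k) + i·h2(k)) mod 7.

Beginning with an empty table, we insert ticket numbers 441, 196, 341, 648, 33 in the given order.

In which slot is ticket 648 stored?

6

441: h=0 → slot 0
196: h=0, h2=5, probe 0,5 → slot 5
341: h=5, h2=6, probe 5,4 → slot 4
648: h=4, h2=1, probe 4,5,6 → slot 6
33: h=5, h2=4, probe 5,2 → slot 2
Table: [441, _, 33, _, 341, 196, 648]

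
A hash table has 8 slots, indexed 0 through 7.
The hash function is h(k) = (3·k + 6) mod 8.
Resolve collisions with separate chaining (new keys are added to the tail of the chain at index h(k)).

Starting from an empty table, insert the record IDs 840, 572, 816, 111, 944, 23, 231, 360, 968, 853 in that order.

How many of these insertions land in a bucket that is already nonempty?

Insert 840: h=6, bucket 6 empty → new chain.
Insert 572: h=2, bucket 2 empty → new chain.
Insert 816: h=6, bucket 6 nonempty → append to chain.
Insert 111: h=3, bucket 3 empty → new chain.
Insert 944: h=6, bucket 6 nonempty → append to chain.
Insert 23: h=3, bucket 3 nonempty → append to chain.
Insert 231: h=3, bucket 3 nonempty → append to chain.
Insert 360: h=6, bucket 6 nonempty → append to chain.
Insert 968: h=6, bucket 6 nonempty → append to chain.
Insert 853: h=5, bucket 5 empty → new chain.
Final buckets:
0: _
1: _
2: 572
3: 111 -> 23 -> 231
4: _
5: 853
6: 840 -> 816 -> 944 -> 360 -> 968
7: _

6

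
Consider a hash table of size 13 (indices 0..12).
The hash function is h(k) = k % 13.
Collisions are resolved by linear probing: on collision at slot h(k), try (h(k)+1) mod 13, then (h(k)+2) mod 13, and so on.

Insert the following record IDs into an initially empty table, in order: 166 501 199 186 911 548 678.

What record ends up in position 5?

166 hashes to 10; slot 10 is free → place at 10.
501 hashes to 7; slot 7 is free → place at 7.
199 hashes to 4; slot 4 is free → place at 4.
186 hashes to 4; 4 taken → place at 5.
911 hashes to 1; slot 1 is free → place at 1.
548 hashes to 2; slot 2 is free → place at 2.
678 hashes to 2; 2 taken → place at 3.
Table: [∅, 911, 548, 678, 199, 186, ∅, 501, ∅, ∅, 166, ∅, ∅]

186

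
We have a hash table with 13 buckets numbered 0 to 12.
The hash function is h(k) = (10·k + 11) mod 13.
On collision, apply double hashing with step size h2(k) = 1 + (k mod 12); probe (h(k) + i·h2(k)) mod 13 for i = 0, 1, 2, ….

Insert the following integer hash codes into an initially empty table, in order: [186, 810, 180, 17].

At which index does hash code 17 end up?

5

186 hashes to 12; slot 12 is free => place at 12.
810 hashes to 12, h2=7; 12 taken => place at 6.
180 hashes to 4; slot 4 is free => place at 4.
17 hashes to 12, h2=6; 12 taken => place at 5.
Table: [_, _, _, _, 180, 17, 810, _, _, _, _, _, 186]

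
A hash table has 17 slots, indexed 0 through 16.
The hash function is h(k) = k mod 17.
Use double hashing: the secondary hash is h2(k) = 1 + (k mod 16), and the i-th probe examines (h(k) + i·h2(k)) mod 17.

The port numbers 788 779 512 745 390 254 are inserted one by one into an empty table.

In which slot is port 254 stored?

788: h=6 -> slot 6
779: h=14 -> slot 14
512: h=2 -> slot 2
745: h=14, h2=10, probe 14,7 -> slot 7
390: h=16 -> slot 16
254: h=16, h2=15, probe 16,14,12 -> slot 12
Table: [∅, ∅, 512, ∅, ∅, ∅, 788, 745, ∅, ∅, ∅, ∅, 254, ∅, 779, ∅, 390]

12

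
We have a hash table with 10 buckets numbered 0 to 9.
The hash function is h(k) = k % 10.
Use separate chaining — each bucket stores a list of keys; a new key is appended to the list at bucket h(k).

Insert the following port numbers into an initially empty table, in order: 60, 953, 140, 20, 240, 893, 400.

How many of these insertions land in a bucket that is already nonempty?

60 -> bucket 0
953 -> bucket 3
140 -> bucket 0 (collision)
20 -> bucket 0 (collision)
240 -> bucket 0 (collision)
893 -> bucket 3 (collision)
400 -> bucket 0 (collision)
Final buckets:
0: 60 -> 140 -> 20 -> 240 -> 400
1: -
2: -
3: 953 -> 893
4: -
5: -
6: -
7: -
8: -
9: -

5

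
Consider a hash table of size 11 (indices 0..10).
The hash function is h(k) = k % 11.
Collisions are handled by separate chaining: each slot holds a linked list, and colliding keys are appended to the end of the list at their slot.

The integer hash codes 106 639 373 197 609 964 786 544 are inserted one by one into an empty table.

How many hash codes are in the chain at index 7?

2

Insert 106: h=7, bucket 7 empty → new chain.
Insert 639: h=1, bucket 1 empty → new chain.
Insert 373: h=10, bucket 10 empty → new chain.
Insert 197: h=10, bucket 10 nonempty → append to chain.
Insert 609: h=4, bucket 4 empty → new chain.
Insert 964: h=7, bucket 7 nonempty → append to chain.
Insert 786: h=5, bucket 5 empty → new chain.
Insert 544: h=5, bucket 5 nonempty → append to chain.
Final buckets:
0: .
1: 639
2: .
3: .
4: 609
5: 786 -> 544
6: .
7: 106 -> 964
8: .
9: .
10: 373 -> 197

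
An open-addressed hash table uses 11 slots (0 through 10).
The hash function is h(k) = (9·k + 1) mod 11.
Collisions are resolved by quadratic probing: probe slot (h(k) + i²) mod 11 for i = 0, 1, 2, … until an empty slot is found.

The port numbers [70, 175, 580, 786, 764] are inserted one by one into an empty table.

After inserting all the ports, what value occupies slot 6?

70 hashes to 4; slot 4 is free → place at 4.
175 hashes to 3; slot 3 is free → place at 3.
580 hashes to 7; slot 7 is free → place at 7.
786 hashes to 2; slot 2 is free → place at 2.
764 hashes to 2; 2,3 taken → place at 6.
Table: [., ., 786, 175, 70, ., 764, 580, ., ., .]

764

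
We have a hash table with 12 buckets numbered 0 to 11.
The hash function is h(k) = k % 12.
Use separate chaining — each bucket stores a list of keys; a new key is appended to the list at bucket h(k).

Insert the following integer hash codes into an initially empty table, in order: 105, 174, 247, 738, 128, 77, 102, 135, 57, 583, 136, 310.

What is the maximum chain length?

3

Insert 105: h=9, bucket 9 empty → new chain.
Insert 174: h=6, bucket 6 empty → new chain.
Insert 247: h=7, bucket 7 empty → new chain.
Insert 738: h=6, bucket 6 nonempty → append to chain.
Insert 128: h=8, bucket 8 empty → new chain.
Insert 77: h=5, bucket 5 empty → new chain.
Insert 102: h=6, bucket 6 nonempty → append to chain.
Insert 135: h=3, bucket 3 empty → new chain.
Insert 57: h=9, bucket 9 nonempty → append to chain.
Insert 583: h=7, bucket 7 nonempty → append to chain.
Insert 136: h=4, bucket 4 empty → new chain.
Insert 310: h=10, bucket 10 empty → new chain.
Final buckets:
0: —
1: —
2: —
3: 135
4: 136
5: 77
6: 174 -> 738 -> 102
7: 247 -> 583
8: 128
9: 105 -> 57
10: 310
11: —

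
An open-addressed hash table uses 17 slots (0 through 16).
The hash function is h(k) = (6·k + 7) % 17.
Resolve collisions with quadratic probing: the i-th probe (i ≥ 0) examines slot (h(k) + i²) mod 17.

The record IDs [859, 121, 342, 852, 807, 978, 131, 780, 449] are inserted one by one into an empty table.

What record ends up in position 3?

859 hashes to 10; slot 10 is free -> place at 10.
121 hashes to 2; slot 2 is free -> place at 2.
342 hashes to 2; 2 taken -> place at 3.
852 hashes to 2; 2,3 taken -> place at 6.
807 hashes to 4; slot 4 is free -> place at 4.
978 hashes to 10; 10 taken -> place at 11.
131 hashes to 11; 11 taken -> place at 12.
780 hashes to 12; 12 taken -> place at 13.
449 hashes to 15; slot 15 is free -> place at 15.
Table: [-, -, 121, 342, 807, -, 852, -, -, -, 859, 978, 131, 780, -, 449, -]

342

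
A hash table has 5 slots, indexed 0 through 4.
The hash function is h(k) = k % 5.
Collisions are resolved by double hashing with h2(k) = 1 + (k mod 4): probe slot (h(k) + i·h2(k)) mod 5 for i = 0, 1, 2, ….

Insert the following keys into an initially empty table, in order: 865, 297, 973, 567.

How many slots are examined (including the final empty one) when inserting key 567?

865: h=0 => slot 0
297: h=2 => slot 2
973: h=3 => slot 3
567: h=2, h2=4, probe 2,1 => slot 1
Table: [865, 567, 297, 973, ∅]

2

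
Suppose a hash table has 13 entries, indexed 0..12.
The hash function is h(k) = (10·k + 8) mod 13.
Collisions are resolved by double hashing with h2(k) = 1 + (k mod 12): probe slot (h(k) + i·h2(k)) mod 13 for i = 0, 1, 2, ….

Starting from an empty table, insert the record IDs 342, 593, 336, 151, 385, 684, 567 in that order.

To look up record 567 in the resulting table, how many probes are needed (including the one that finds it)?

342 hashes to 9; slot 9 is free => place at 9.
593 hashes to 10; slot 10 is free => place at 10.
336 hashes to 1; slot 1 is free => place at 1.
151 hashes to 10, h2=8; 10 taken => place at 5.
385 hashes to 10, h2=2; 10 taken => place at 12.
684 hashes to 10, h2=1; 10 taken => place at 11.
567 hashes to 10, h2=4; 10,1,5,9 taken => place at 0.
Table: [567, 336, —, —, —, 151, —, —, —, 342, 593, 684, 385]
Lookup 567: h=10, h2=4, probe 10,1,5,9,0 → found at 0.

5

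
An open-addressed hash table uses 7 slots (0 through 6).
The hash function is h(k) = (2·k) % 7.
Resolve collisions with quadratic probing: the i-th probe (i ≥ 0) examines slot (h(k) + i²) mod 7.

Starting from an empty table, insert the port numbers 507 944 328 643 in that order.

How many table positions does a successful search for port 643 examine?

Insert 507: h=6, slot 6 empty => index 6.
Insert 944: h=5, slot 5 empty => index 5.
Insert 328: h=5, slots 5,6 occupied => index 2.
Insert 643: h=5, slots 5,6,2 occupied => index 0.
Table: [643, —, 328, —, —, 944, 507]
Lookup 643: h=5, probe 5,6,2,0 → found at 0.

4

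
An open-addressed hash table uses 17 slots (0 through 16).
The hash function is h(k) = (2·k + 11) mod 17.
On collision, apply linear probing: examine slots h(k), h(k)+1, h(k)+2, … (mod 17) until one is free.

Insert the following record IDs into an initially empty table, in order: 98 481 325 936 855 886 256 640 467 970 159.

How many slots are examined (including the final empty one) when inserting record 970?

98: h=3 -> slot 3
481: h=4 -> slot 4
325: h=15 -> slot 15
936: h=13 -> slot 13
855: h=4, probe 4,5 -> slot 5
886: h=15, probe 15,16 -> slot 16
256: h=13, probe 13,14 -> slot 14
640: h=16, probe 16,0 -> slot 0
467: h=10 -> slot 10
970: h=13, probe 13,14,15,16,0,1 -> slot 1
159: h=6 -> slot 6
Table: [640, 970, ∅, 98, 481, 855, 159, ∅, ∅, ∅, 467, ∅, ∅, 936, 256, 325, 886]

6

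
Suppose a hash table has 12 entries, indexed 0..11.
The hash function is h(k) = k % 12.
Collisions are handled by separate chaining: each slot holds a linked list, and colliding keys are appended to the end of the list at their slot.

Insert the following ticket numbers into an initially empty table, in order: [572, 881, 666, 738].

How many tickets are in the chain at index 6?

572 → bucket 8
881 → bucket 5
666 → bucket 6
738 → bucket 6 (collision)
Final buckets:
0: -
1: -
2: -
3: -
4: -
5: 881
6: 666 -> 738
7: -
8: 572
9: -
10: -
11: -

2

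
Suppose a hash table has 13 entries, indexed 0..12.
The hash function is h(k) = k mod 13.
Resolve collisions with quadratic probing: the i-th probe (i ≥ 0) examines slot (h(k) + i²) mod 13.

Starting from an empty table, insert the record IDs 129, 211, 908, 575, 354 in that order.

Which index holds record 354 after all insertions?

Insert 129: h=12, slot 12 empty → index 12.
Insert 211: h=3, slot 3 empty → index 3.
Insert 908: h=11, slot 11 empty → index 11.
Insert 575: h=3, slot 3 occupied → index 4.
Insert 354: h=3, slots 3,4 occupied → index 7.
Table: [—, —, —, 211, 575, —, —, 354, —, —, —, 908, 129]

7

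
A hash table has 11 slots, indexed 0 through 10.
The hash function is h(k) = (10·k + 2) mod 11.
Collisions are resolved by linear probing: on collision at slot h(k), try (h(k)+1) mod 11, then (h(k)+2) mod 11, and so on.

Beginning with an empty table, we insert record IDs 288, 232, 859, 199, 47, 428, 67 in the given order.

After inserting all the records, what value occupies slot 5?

67

288 hashes to 0; slot 0 is free -> place at 0.
232 hashes to 1; slot 1 is free -> place at 1.
859 hashes to 1; 1 taken -> place at 2.
199 hashes to 1; 1,2 taken -> place at 3.
47 hashes to 10; slot 10 is free -> place at 10.
428 hashes to 3; 3 taken -> place at 4.
67 hashes to 1; 1,2,3,4 taken -> place at 5.
Table: [288, 232, 859, 199, 428, 67, ∅, ∅, ∅, ∅, 47]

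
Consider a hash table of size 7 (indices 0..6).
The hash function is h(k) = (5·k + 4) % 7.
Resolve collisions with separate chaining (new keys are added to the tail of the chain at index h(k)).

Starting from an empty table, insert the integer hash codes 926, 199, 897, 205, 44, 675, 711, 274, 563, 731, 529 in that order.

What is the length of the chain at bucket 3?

Insert 926: h=0, bucket 0 empty -> new chain.
Insert 199: h=5, bucket 5 empty -> new chain.
Insert 897: h=2, bucket 2 empty -> new chain.
Insert 205: h=0, bucket 0 nonempty -> append to chain.
Insert 44: h=0, bucket 0 nonempty -> append to chain.
Insert 675: h=5, bucket 5 nonempty -> append to chain.
Insert 711: h=3, bucket 3 empty -> new chain.
Insert 274: h=2, bucket 2 nonempty -> append to chain.
Insert 563: h=5, bucket 5 nonempty -> append to chain.
Insert 731: h=5, bucket 5 nonempty -> append to chain.
Insert 529: h=3, bucket 3 nonempty -> append to chain.
Final buckets:
0: 926 -> 205 -> 44
1: _
2: 897 -> 274
3: 711 -> 529
4: _
5: 199 -> 675 -> 563 -> 731
6: _

2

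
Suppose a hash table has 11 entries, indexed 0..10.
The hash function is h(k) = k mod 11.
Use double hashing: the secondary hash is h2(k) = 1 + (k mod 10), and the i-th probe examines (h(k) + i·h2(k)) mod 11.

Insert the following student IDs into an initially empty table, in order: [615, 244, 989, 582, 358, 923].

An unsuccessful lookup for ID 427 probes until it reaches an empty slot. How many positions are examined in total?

4

615: h=10 => slot 10
244: h=2 => slot 2
989: h=10, h2=10, probe 10,9 => slot 9
582: h=10, h2=3, probe 10,2,5 => slot 5
358: h=6 => slot 6
923: h=10, h2=4, probe 10,3 => slot 3
Table: [., ., 244, 923, ., 582, 358, ., ., 989, 615]
Lookup 427: h=9, h2=8, probe 9,6,3,0 → slot 0 empty, not found.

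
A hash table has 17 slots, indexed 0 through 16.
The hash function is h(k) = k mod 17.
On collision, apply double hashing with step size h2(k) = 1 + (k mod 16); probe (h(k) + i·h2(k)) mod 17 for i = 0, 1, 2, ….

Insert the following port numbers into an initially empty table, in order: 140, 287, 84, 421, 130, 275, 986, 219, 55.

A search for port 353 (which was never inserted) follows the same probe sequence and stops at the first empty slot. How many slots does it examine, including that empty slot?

Insert 140: h=4, slot 4 empty => index 4.
Insert 287: h=15, slot 15 empty => index 15.
Insert 84: h=16, slot 16 empty => index 16.
Insert 421: h=13, slot 13 empty => index 13.
Insert 130: h=11, slot 11 empty => index 11.
Insert 275: h=3, slot 3 empty => index 3.
Insert 986: h=0, slot 0 empty => index 0.
Insert 219: h=15, h2=12, slot 15 occupied => index 10.
Insert 55: h=4, h2=8, slot 4 occupied => index 12.
Table: [986, ∅, ∅, 275, 140, ∅, ∅, ∅, ∅, ∅, 219, 130, 55, 421, ∅, 287, 84]
Lookup 353: h=13, h2=2, probe 13,15,0,2 → slot 2 empty, not found.

4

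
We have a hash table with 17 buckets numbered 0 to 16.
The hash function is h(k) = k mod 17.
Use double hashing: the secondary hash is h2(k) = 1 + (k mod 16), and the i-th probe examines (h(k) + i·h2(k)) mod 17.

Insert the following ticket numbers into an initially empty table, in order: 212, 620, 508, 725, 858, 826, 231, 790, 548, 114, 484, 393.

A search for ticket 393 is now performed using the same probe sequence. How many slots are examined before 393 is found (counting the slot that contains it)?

9

212 hashes to 8; slot 8 is free -> place at 8.
620 hashes to 8, h2=13; 8 taken -> place at 4.
508 hashes to 15; slot 15 is free -> place at 15.
725 hashes to 11; slot 11 is free -> place at 11.
858 hashes to 8, h2=11; 8 taken -> place at 2.
826 hashes to 10; slot 10 is free -> place at 10.
231 hashes to 10, h2=8; 10 taken -> place at 1.
790 hashes to 8, h2=7; 8,15 taken -> place at 5.
548 hashes to 4, h2=5; 4 taken -> place at 9.
114 hashes to 12; slot 12 is free -> place at 12.
484 hashes to 8, h2=5; 8 taken -> place at 13.
393 hashes to 2, h2=10; 2,12,5,15,8,1,11,4 taken -> place at 14.
Table: [∅, 231, 858, ∅, 620, 790, ∅, ∅, 212, 548, 826, 725, 114, 484, 393, 508, ∅]
Lookup 393: h=2, h2=10, probe 2,12,5,15,8,1,11,4,14 → found at 14.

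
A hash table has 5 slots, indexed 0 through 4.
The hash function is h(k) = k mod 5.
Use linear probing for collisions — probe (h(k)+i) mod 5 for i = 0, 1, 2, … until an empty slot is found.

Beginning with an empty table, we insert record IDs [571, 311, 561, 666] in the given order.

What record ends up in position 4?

571: h=1 -> slot 1
311: h=1, probe 1,2 -> slot 2
561: h=1, probe 1,2,3 -> slot 3
666: h=1, probe 1,2,3,4 -> slot 4
Table: [—, 571, 311, 561, 666]

666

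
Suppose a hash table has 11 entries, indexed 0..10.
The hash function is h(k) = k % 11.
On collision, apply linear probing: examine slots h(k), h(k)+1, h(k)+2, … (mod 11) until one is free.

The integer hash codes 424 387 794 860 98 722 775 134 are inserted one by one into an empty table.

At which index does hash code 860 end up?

Insert 424: h=6, slot 6 empty => index 6.
Insert 387: h=2, slot 2 empty => index 2.
Insert 794: h=2, slot 2 occupied => index 3.
Insert 860: h=2, slots 2,3 occupied => index 4.
Insert 98: h=10, slot 10 empty => index 10.
Insert 722: h=7, slot 7 empty => index 7.
Insert 775: h=5, slot 5 empty => index 5.
Insert 134: h=2, slots 2,3,4,5,6,7 occupied => index 8.
Table: [-, -, 387, 794, 860, 775, 424, 722, 134, -, 98]

4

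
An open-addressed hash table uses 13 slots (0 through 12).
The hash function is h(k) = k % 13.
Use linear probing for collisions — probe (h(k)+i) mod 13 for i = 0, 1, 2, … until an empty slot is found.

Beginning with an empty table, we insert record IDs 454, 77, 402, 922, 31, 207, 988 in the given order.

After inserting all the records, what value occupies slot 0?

454: h=12 => slot 12
77: h=12, probe 12,0 => slot 0
402: h=12, probe 12,0,1 => slot 1
922: h=12, probe 12,0,1,2 => slot 2
31: h=5 => slot 5
207: h=12, probe 12,0,1,2,3 => slot 3
988: h=0, probe 0,1,2,3,4 => slot 4
Table: [77, 402, 922, 207, 988, 31, ., ., ., ., ., ., 454]

77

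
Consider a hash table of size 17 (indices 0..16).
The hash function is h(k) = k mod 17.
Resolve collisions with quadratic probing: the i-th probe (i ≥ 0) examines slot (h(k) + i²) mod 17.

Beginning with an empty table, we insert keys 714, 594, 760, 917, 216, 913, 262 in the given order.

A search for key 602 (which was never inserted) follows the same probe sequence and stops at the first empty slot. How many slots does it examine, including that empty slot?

714: h=0 -> slot 0
594: h=16 -> slot 16
760: h=12 -> slot 12
917: h=16, probe 16,0,3 -> slot 3
216: h=12, probe 12,13 -> slot 13
913: h=12, probe 12,13,16,4 -> slot 4
262: h=7 -> slot 7
Table: [714, _, _, 917, 913, _, _, 262, _, _, _, _, 760, 216, _, _, 594]
Lookup 602: h=7, probe 7,8 → slot 8 empty, not found.

2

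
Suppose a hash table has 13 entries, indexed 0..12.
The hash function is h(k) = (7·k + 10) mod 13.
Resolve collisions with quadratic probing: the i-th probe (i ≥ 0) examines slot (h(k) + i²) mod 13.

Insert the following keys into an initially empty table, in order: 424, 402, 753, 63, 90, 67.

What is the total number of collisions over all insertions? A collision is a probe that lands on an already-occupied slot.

3

424: h=1 → slot 1
402: h=3 → slot 3
753: h=3, probe 3,4 → slot 4
63: h=9 → slot 9
90: h=3, probe 3,4,7 → slot 7
67: h=11 → slot 11
Table: [_, 424, _, 402, 753, _, _, 90, _, 63, _, 67, _]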